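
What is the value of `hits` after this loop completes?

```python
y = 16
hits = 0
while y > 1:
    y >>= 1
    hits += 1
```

Count right shifts until 1
`hits` takes the values: 0 → 1 → 2 → 3 → 4

Answer: 4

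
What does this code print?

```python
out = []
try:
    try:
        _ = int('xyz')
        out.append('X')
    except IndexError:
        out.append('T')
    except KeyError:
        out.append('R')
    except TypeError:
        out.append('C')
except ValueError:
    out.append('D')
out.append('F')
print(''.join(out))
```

Execution trace: 'D' (outer except ValueError) → 'F' (after the try/except). Output: DF

Answer: DF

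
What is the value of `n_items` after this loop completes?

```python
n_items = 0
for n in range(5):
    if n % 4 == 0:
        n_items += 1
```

Count numbers divisible by 4 in range(5)
`n_items` takes the values: 0 → 1 → 2

Answer: 2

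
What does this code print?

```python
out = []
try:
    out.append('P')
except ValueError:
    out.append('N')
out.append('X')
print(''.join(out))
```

Execution trace: 'P' (try body, no exception) → 'X' (after the try/except). Output: PX

Answer: PX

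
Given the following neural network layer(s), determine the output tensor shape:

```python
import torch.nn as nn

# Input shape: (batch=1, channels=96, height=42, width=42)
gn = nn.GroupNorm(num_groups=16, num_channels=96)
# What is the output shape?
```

Input: (1, 96, 42, 42) -> Output: (1, 96, 42, 42)

Answer: (1, 96, 42, 42)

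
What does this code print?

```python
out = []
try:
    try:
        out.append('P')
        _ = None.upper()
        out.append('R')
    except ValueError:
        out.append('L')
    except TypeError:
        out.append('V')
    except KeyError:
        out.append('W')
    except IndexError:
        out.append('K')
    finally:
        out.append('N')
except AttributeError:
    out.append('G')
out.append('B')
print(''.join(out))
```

Execution trace: 'P' (try body) → 'N' (finally) → 'G' (outer except AttributeError) → 'B' (after the try/except). Output: PNGB

Answer: PNGB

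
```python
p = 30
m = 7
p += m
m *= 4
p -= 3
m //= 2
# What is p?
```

Trace:
`p = 30` → p = 30
`m = 7` → m = 7
`p += m` → p = 37
`m *= 4` → m = 28
`p -= 3` → p = 34
`m //= 2` → m = 14
So p = 34

Answer: 34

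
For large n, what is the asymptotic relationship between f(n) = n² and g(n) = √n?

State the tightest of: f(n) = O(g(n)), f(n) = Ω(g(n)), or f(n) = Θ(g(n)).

n² vs √n: f(n) = Ω(g(n)) but not O(g(n)) — n² grows strictly faster than √n.

Answer: f(n) = Ω(g(n)) but not O(g(n)) — n² grows strictly faster than √n.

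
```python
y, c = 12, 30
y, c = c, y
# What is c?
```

Trace:
`y, c = 12, 30` → y = 12; c = 30
`y, c = c, y` → y = 30; c = 12
So c = 12

Answer: 12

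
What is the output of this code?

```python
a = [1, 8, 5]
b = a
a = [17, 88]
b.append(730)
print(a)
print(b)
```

Key concept: rebinding vs mutation: a is rebound to a new list, b still points at the original.
Step by step:
`a = [1, 8, 5]` → a = [1, 8, 5]
`b = a` → b = [1, 8, 5] (same object as a)
`a = [17, 88]` → a = [17, 88]
`b.append(730)` → b = [1, 8, 5, 730]
`print(a)` → prints [17, 88]
`print(b)` → prints [1, 8, 5, 730]

Answer:
[17, 88]
[1, 8, 5, 730]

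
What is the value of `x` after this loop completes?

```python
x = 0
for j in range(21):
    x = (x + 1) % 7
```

Increment mod 7, 21 times = 0
`x` takes the values: 0 → 1 → 2 → 3 → 4 → 5 → 6 → 0 → 1 → 2 → 3 → 4 → 5 → 6 → 0 → 1 → 2 → 3 → 4 → 5 → 6 → 0

Answer: 0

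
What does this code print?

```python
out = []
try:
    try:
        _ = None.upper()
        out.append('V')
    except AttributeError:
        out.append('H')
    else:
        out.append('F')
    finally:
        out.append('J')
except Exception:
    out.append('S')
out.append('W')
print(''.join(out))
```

Execution trace: 'H' (inner except AttributeError) → 'J' (inner finally) → 'W' (after the try/except). Output: HJW

Answer: HJW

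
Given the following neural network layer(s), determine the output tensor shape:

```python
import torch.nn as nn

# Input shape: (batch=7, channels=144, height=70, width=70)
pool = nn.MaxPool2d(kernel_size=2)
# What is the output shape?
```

Input: (7, 144, 70, 70) -> Output: (7, 144, 35, 35)

Answer: (7, 144, 35, 35)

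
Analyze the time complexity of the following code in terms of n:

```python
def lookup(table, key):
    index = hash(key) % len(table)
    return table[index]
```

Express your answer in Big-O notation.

This is Hash table lookup (average case). Time complexity: O(1).

Answer: O(1)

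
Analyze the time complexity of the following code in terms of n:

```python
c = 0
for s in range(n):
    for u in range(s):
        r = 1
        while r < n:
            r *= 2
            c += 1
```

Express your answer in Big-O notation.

Each loop level contributes: n × n × log n. Multiplying the contributions gives O(n^2 log n).

Answer: O(n^2 log n)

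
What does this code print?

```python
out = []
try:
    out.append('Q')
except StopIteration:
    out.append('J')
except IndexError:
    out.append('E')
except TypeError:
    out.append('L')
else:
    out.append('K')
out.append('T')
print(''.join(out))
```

Execution trace: 'Q' (try body, no exception) → 'K' (else) → 'T' (after the try/except). Output: QKT

Answer: QKT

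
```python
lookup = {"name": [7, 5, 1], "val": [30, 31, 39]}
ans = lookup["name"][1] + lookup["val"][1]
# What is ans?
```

Trace:
`lookup = {"name": [7, 5, 1], "val": [30, 31, 39]}` → lookup = {'name': [7, 5, 1], 'val': [30, 31, 39]}
`ans = lookup["name"][1] + lookup["val"][1]` → ans = 36
So ans = 36

Answer: 36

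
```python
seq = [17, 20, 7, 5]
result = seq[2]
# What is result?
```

Trace:
`seq = [17, 20, 7, 5]` → seq = [17, 20, 7, 5]
`result = seq[2]` → result = 7
So result = 7

Answer: 7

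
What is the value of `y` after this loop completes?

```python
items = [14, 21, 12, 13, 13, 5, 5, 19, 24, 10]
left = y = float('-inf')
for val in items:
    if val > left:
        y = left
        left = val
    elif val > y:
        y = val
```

Second largest (with repeats) in [14, 21, 12, 13, 13, 5, 5, 19, 24, 10]
`y` takes the values: -inf → 14 → 19 → 21

Answer: 21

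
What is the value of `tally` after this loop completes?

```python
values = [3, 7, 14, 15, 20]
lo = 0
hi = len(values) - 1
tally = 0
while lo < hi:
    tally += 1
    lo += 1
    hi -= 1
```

Iterations until pointers meet (list length 5)
`tally` takes the values: 0 → 1 → 2

Answer: 2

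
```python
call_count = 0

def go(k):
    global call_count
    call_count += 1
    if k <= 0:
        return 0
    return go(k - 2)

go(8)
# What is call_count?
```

Linear recursion stepping by 2: 5 calls from k=8 down to ≤0.

Answer: 5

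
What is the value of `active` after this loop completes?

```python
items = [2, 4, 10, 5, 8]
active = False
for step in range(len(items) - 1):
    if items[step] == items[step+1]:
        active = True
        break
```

Check consecutive duplicates in [2, 4, 10, 5, 8]
`active` takes the values: False

Answer: False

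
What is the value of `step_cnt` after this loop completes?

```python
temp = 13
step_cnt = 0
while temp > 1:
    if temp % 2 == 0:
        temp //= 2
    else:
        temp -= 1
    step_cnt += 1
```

Steps to reduce 13 to 1
`step_cnt` takes the values: 0 → 1 → 2 → 3 → 4 → 5

Answer: 5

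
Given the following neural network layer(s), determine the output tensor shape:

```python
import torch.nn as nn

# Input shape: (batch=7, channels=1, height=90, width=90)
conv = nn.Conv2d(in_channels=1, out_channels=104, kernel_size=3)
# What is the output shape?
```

Input: (7, 1, 90, 90) -> Output: (7, 104, 88, 88)

Answer: (7, 104, 88, 88)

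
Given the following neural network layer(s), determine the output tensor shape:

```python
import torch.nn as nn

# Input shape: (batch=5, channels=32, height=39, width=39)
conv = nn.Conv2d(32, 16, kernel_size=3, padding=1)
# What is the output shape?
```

Input: (5, 32, 39, 39) -> Output: (5, 16, 39, 39)

Answer: (5, 16, 39, 39)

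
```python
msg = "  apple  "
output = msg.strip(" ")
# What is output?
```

Trace:
`msg = "  apple  "` → msg = '  apple  '
`output = msg.strip(" ")` → output = 'apple'
So output = 'apple'

Answer: 'apple'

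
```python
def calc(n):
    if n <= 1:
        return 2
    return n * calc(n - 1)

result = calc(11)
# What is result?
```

calc(11) = 11 * 10 * 9 * 8 * 7 * 6 * 5 * 4 * 3 * 2 * 2 = 79833600

Answer: 79833600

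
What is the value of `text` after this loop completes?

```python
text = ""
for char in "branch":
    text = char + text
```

Reverse 'branch'
`text` takes the values: "" → "b" → "rb" → "arb" → "narb" → "cnarb" → "hcnarb"

Answer: "hcnarb"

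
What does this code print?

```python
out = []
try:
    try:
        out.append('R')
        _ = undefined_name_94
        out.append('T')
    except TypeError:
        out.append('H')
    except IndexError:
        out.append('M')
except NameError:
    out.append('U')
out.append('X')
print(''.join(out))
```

Execution trace: 'R' (inner try body) → 'U' (outer except NameError) → 'X' (after the try/except). Output: RUX

Answer: RUX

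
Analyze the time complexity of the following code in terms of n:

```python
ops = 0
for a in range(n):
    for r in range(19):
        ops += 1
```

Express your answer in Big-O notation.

Each loop level contributes: n × 1. Multiplying the contributions gives O(n).

Answer: O(n)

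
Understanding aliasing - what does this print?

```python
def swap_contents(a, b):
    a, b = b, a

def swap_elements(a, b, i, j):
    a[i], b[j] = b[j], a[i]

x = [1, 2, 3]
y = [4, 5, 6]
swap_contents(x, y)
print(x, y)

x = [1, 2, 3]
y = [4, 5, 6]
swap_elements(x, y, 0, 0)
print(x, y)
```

Key concept: parameter rebinding vs mutation.
Step by step:
`x = [1, 2, 3]` → x = [1, 2, 3]
`y = [4, 5, 6]` → y = [4, 5, 6]
`swap_contents(x, y)` → no visible change to tracked variables
`print(x, y)` → prints [1, 2, 3] [4, 5, 6]
`x = [1, 2, 3]` → x = [1, 2, 3]
`y = [4, 5, 6]` → y = [4, 5, 6]
`swap_elements(x, y, 0, 0)` → x = [4, 2, 3]; y = [1, 5, 6]
`print(x, y)` → prints [4, 2, 3] [1, 5, 6]

Answer:
[1, 2, 3] [4, 5, 6]
[4, 2, 3] [1, 5, 6]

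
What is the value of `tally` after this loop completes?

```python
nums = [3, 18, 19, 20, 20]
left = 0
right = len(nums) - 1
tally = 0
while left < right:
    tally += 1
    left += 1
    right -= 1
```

Iterations until pointers meet (list length 5)
`tally` takes the values: 0 → 1 → 2

Answer: 2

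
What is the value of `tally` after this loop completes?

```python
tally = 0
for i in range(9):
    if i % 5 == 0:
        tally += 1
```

Count numbers divisible by 5 in range(9)
`tally` takes the values: 0 → 1 → 2

Answer: 2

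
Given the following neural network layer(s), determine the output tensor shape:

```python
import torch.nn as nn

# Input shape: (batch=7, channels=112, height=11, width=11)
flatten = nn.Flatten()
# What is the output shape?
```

Input: (7, 112, 11, 11) -> Output: (7, 13552)

Answer: (7, 13552)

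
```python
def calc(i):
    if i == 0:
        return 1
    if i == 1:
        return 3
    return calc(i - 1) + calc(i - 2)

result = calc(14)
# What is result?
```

Build up from base cases: calc(0)=1, calc(1)=3, calc(2)=4, calc(3)=7, calc(4)=11, calc(5)=18, calc(6)=29, ..., calc(14)=1364

Answer: 1364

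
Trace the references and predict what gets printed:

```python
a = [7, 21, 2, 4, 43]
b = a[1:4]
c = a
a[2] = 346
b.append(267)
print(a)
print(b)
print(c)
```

Key concept: slice vs alias.
Step by step:
`a = [7, 21, 2, 4, 43]` → a = [7, 21, 2, 4, 43]
`b = a[1:4]` → b = [21, 2, 4]
`c = a` → c = [7, 21, 2, 4, 43] (same object as a)
`a[2] = 346` → a = [7, 21, 346, 4, 43] (same object as c); c = [7, 21, 346, 4, 43] (same object as a)
`b.append(267)` → b = [21, 2, 4, 267]
`print(a)` → prints [7, 21, 346, 4, 43]
`print(b)` → prints [21, 2, 4, 267]
`print(c)` → prints [7, 21, 346, 4, 43]

Answer:
[7, 21, 346, 4, 43]
[21, 2, 4, 267]
[7, 21, 346, 4, 43]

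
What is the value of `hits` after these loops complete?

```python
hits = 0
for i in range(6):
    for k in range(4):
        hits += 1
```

6 * 4 = 24
`hits` takes the values: 0 → 1 → 2 → 3 → 4 → 5 → 6 → 7 → 8 → 9 → 10 → 11 → 12 → 13 → 14 → 15 → 16 → 17 → 18 → 19 → 20 → 21 → 22 → 23 → 24

Answer: 24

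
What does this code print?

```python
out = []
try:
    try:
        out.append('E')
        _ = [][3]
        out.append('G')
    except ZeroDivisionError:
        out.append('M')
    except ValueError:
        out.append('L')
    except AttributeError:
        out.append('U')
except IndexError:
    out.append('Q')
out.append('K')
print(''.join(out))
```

Execution trace: 'E' (inner try body) → 'Q' (outer except IndexError) → 'K' (after the try/except). Output: EQK

Answer: EQK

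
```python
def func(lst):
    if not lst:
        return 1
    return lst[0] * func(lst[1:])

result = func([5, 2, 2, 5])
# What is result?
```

Product over [5, 2, 2, 5] = 5 * 2 * 2 * 5 = 100

Answer: 100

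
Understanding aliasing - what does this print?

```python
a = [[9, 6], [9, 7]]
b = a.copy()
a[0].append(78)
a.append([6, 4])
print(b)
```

Key concept: shallow copy with nested lists.
Step by step:
`a = [[9, 6], [9, 7]]` → a = [[9, 6], [9, 7]]
`b = a.copy()` → b = [[9, 6], [9, 7]]
`a[0].append(78)` → a = [[9, 6, 78], [9, 7]]; b = [[9, 6, 78], [9, 7]]
`a.append([6, 4])` → a = [[9, 6, 78], [9, 7], [6, 4]]
`print(b)` → prints [[9, 6, 78], [9, 7]]

Answer: [[9, 6, 78], [9, 7]]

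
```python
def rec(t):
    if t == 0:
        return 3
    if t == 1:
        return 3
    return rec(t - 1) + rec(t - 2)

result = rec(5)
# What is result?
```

Build up from base cases: rec(0)=3, rec(1)=3, rec(2)=6, rec(3)=9, rec(4)=15, rec(5)=24

Answer: 24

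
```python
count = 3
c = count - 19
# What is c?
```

Trace:
`count = 3` → count = 3
`c = count - 19` → c = -16
So c = -16

Answer: -16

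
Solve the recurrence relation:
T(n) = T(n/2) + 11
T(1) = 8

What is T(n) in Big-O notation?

Each step divides n by 2 and adds 11. After log_2(n) steps we reach T(1)=8. So T(n) = 11·log_2(n) + 8 = O(log n).

Answer: O(log n)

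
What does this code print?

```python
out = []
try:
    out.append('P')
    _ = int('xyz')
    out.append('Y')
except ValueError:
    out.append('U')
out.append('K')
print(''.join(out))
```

Execution trace: 'P' (try body) → 'U' (except ValueError) → 'K' (after the try/except). Output: PUK

Answer: PUK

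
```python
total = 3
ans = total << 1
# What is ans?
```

Trace:
`total = 3` → total = 3
`ans = total << 1` → ans = 6
So ans = 6

Answer: 6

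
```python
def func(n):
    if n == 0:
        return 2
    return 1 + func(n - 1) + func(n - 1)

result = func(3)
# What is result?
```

func(n) = 1 + 2·func(n-1), func(0)=2. Closed form: (2+1)·2^3 - 1 = 23.

Answer: 23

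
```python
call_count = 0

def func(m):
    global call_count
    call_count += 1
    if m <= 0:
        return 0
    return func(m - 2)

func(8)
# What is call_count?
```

Linear recursion stepping by 2: 5 calls from m=8 down to ≤0.

Answer: 5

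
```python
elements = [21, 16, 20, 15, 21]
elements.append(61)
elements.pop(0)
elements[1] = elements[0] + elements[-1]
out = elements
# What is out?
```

Trace:
`elements = [21, 16, 20, 15, 21]` → elements = [21, 16, 20, 15, 21]
`elements.append(61)` → elements = [21, 16, 20, 15, 21, 61]
`elements.pop(0)` → elements = [16, 20, 15, 21, 61]
`elements[1] = elements[0] + elements[-1]` → elements = [16, 77, 15, 21, 61]
`out = elements` → out = [16, 77, 15, 21, 61]
So out = [16, 77, 15, 21, 61]

Answer: [16, 77, 15, 21, 61]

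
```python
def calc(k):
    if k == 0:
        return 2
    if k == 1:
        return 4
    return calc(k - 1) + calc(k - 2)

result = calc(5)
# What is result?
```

Build up from base cases: calc(0)=2, calc(1)=4, calc(2)=6, calc(3)=10, calc(4)=16, calc(5)=26

Answer: 26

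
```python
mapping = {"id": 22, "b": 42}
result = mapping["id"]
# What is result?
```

Trace:
`mapping = {"id": 22, "b": 42}` → mapping = {'id': 22, 'b': 42}
`result = mapping["id"]` → result = 22
So result = 22

Answer: 22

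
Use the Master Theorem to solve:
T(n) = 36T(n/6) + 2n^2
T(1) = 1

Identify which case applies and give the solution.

a=36, b=6, f(n)=2n^2. log_6(36) = 2. Since c=2 = 2, Case 2 applies: T(n) = Θ(n^log_b(a) · log n) = O(n^2 log n).

Answer: O(n^2 log n) - Case 2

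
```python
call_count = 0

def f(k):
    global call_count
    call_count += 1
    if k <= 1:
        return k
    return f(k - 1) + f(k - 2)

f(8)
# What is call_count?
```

Calls(k) = 1 + Calls(k-1) + Calls(k-2); Calls(0)=Calls(1)=1. For k=8 this gives 67.

Answer: 67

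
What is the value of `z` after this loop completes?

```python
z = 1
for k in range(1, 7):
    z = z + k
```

Start at 1, add 1 through 6
`z` takes the values: 1 → 2 → 4 → 7 → 11 → 16 → 22

Answer: 22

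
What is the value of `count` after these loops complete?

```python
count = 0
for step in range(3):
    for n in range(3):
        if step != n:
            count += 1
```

3² - 3 (exclude diagonal)
`count` takes the values: 0 → 1 → 2 → 3 → 4 → 5 → 6

Answer: 6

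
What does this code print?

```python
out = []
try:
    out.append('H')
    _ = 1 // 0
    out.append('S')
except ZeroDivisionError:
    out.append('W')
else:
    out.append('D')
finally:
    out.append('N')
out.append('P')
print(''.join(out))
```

Execution trace: 'H' (try body) → 'W' (except ZeroDivisionError) → 'N' (finally) → 'P' (after the try/except). Output: HWNP

Answer: HWNP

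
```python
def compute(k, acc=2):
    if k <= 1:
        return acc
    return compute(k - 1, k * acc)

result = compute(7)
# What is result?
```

Accumulator trace (n, acc): (7, 2) -> (6, 14) -> (5, 84) -> (4, 420) -> (3, 1680) -> (2, 5040) -> (1, 10080) -> return 10080

Answer: 10080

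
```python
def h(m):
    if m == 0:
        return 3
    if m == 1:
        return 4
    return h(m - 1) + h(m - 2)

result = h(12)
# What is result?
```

Build up from base cases: h(0)=3, h(1)=4, h(2)=7, h(3)=11, h(4)=18, h(5)=29, h(6)=47, ..., h(12)=843

Answer: 843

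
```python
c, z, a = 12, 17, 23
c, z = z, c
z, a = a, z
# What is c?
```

Trace:
`c, z, a = 12, 17, 23` → c = 12; z = 17; a = 23
`c, z = z, c` → c = 17; z = 12
`z, a = a, z` → z = 23; a = 12
So c = 17

Answer: 17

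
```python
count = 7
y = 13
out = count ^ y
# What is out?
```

Trace:
`count = 7` → count = 7
`y = 13` → y = 13
`out = count ^ y` → out = 10
So out = 10

Answer: 10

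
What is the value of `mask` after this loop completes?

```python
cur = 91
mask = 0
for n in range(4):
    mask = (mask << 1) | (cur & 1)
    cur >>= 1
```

Reverse lowest 4 bits of 91
`mask` takes the values: 0 → 1 → 3 → 6 → 13

Answer: 13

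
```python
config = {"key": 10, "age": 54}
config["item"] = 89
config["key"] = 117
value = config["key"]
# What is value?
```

Trace:
`config = {"key": 10, "age": 54}` → config = {'key': 10, 'age': 54}
`config["item"] = 89` → config = {'key': 10, 'age': 54, 'item': 89}
`config["key"] = 117` → config = {'key': 117, 'age': 54, 'item': 89}
`value = config["key"]` → value = 117
So value = 117

Answer: 117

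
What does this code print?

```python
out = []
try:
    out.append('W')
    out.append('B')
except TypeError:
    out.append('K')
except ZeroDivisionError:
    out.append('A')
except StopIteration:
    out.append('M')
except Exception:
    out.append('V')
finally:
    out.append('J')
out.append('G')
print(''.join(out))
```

Execution trace: 'W' (try body) → 'B' (try body, no exception) → 'J' (finally) → 'G' (after the try/except). Output: WBJG

Answer: WBJG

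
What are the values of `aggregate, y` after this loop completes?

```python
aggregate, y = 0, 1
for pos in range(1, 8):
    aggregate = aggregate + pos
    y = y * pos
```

Sum and factorial of 1 to 7
`aggregate, y` takes the values: (0, 1) → (1, 1) → (3, 1) → (3, 2) → (6, 2) → (6, 6) → (10, 6) → (10, 24) → (15, 24) → (15, 120) → (21, 120) → (21, 720) → (28, 720) → (28, 5040)

Answer: 28, 5040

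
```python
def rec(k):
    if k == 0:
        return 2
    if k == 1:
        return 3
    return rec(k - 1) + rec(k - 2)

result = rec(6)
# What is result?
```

Build up from base cases: rec(0)=2, rec(1)=3, rec(2)=5, rec(3)=8, rec(4)=13, rec(5)=21, rec(6)=34

Answer: 34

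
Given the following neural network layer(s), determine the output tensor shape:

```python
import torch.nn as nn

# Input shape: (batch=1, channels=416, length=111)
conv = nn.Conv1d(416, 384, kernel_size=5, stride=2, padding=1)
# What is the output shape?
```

Input: (1, 416, 111) -> Output: (1, 384, 55)

Answer: (1, 384, 55)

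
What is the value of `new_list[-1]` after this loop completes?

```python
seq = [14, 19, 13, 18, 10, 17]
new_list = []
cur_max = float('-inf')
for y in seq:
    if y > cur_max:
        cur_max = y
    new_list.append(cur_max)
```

Running max ends at 19
`new_list` takes the values: [] → [14] → [14, 19] → [14, 19, 19] → [14, 19, 19, 19] → [14, 19, 19, 19, 19] → [14, 19, 19, 19, 19, 19]
So `new_list[-1]` = 19

Answer: 19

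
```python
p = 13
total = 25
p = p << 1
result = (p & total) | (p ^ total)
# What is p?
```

Trace:
`p = 13` → p = 13
`total = 25` → total = 25
`p = p << 1` → p = 26
`result = (p & total) | (p ^ total)` → result = 27
So p = 26

Answer: 26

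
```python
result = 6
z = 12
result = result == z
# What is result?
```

Trace:
`result = 6` → result = 6
`z = 12` → z = 12
`result = result == z` → result = False
So result = False

Answer: False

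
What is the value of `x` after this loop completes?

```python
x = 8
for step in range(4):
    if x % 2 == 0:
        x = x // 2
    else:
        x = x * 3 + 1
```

Collatz-style transformation from 8
`x` takes the values: 8 → 4 → 2 → 1 → 4

Answer: 4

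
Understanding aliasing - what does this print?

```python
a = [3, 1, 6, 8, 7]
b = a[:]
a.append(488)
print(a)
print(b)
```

Key concept: slice [:] creates copy.
Step by step:
`a = [3, 1, 6, 8, 7]` → a = [3, 1, 6, 8, 7]
`b = a[:]` → b = [3, 1, 6, 8, 7]
`a.append(488)` → a = [3, 1, 6, 8, 7, 488]
`print(a)` → prints [3, 1, 6, 8, 7, 488]
`print(b)` → prints [3, 1, 6, 8, 7]

Answer:
[3, 1, 6, 8, 7, 488]
[3, 1, 6, 8, 7]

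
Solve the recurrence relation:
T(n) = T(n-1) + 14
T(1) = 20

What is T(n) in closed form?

Unrolling: T(n) = T(1) + 14·(n-1) = 20 + 14(n-1) = 14n + 6.

Answer: T(n) = 14n + 6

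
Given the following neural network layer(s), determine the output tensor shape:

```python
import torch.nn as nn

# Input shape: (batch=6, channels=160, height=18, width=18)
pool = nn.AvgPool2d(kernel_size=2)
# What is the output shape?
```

Input: (6, 160, 18, 18) -> Output: (6, 160, 9, 9)

Answer: (6, 160, 9, 9)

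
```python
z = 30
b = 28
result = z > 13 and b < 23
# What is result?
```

Trace:
`z = 30` → z = 30
`b = 28` → b = 28
`result = z > 13 and b < 23` → result = False
So result = False

Answer: False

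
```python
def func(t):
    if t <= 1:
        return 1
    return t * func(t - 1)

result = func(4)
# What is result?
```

func(4) = 4 * 3 * 2 * 1 = 24

Answer: 24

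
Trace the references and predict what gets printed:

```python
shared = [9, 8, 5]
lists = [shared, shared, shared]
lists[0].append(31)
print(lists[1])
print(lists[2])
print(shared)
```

Key concept: list of same reference.
Step by step:
`shared = [9, 8, 5]` → shared = [9, 8, 5]
`lists = [shared, shared, shared]` → lists = [[9, 8, 5], [9, 8, 5], [9, 8, 5]]
`lists[0].append(31)` → shared = [9, 8, 5, 31]; lists = [[9, 8, 5, 31], [9, 8, 5, 31], [9, 8, 5, 31]]
`print(lists[1])` → prints [9, 8, 5, 31]
`print(lists[2])` → prints [9, 8, 5, 31]
`print(shared)` → prints [9, 8, 5, 31]

Answer:
[9, 8, 5, 31]
[9, 8, 5, 31]
[9, 8, 5, 31]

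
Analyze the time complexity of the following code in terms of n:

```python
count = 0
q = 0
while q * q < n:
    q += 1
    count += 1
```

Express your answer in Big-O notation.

Each loop level contributes: √n. Multiplying the contributions gives O(√n).

Answer: O(√n)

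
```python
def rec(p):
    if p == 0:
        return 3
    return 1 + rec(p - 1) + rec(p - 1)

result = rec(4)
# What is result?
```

rec(p) = 1 + 2·rec(p-1), rec(0)=3. Closed form: (3+1)·2^4 - 1 = 63.

Answer: 63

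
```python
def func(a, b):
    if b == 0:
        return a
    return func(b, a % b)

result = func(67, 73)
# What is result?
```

func(67, 73) -> func(73, 67) -> func(67, 6) -> func(6, 1) -> func(1, 0) -> 1

Answer: 1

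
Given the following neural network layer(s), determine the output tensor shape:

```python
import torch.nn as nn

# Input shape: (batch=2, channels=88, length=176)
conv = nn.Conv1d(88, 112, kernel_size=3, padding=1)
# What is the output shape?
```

Input: (2, 88, 176) -> Output: (2, 112, 176)

Answer: (2, 112, 176)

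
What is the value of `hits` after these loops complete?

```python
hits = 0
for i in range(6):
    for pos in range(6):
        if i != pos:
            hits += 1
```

6² - 6 (exclude diagonal)
`hits` takes the values: 0 → 1 → 2 → 3 → 4 → 5 → 6 → 7 → 8 → 9 → 10 → 11 → 12 → 13 → 14 → 15 → 16 → 17 → 18 → 19 → 20 → 21 → 22 → 23 → 24 → 25 → 26 → 27 → 28 → 29 → 30

Answer: 30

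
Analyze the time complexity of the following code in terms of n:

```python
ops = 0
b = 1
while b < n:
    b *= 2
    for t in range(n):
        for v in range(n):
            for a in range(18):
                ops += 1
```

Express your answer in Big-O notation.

Each loop level contributes: log n × n × n × 1. Multiplying the contributions gives O(n^2 log n).

Answer: O(n^2 log n)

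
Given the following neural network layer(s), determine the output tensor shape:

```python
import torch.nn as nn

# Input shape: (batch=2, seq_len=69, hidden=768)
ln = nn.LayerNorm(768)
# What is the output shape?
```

Input: (2, 69, 768) -> Output: (2, 69, 768)

Answer: (2, 69, 768)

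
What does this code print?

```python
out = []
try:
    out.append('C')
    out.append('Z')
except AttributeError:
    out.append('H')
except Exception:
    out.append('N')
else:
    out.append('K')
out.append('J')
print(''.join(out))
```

Execution trace: 'C' (try body) → 'Z' (try body, no exception) → 'K' (else) → 'J' (after the try/except). Output: CZKJ

Answer: CZKJ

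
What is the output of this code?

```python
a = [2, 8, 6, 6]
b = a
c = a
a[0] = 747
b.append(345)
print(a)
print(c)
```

Key concept: multiple aliases.
Step by step:
`a = [2, 8, 6, 6]` → a = [2, 8, 6, 6]
`b = a` → b = [2, 8, 6, 6] (same object as a)
`c = a` → c = [2, 8, 6, 6] (same object as a, b)
`a[0] = 747` → a = [747, 8, 6, 6] (same object as b, c); b = [747, 8, 6, 6] (same object as a, c); c = [747, 8, 6, 6] (same object as a, b)
`b.append(345)` → a = [747, 8, 6, 6, 345] (same object as b, c); b = [747, 8, 6, 6, 345] (same object as a, c); c = [747, 8, 6, 6, 345] (same object as a, b)
`print(a)` → prints [747, 8, 6, 6, 345]
`print(c)` → prints [747, 8, 6, 6, 345]

Answer:
[747, 8, 6, 6, 345]
[747, 8, 6, 6, 345]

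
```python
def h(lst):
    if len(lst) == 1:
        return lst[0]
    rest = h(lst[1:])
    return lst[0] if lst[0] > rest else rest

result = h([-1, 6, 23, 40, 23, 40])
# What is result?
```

Recursive max over [-1, 6, 23, 40, 23, 40] = 40

Answer: 40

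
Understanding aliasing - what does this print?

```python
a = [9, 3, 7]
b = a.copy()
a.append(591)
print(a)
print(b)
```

Key concept: list.copy() creates independent copy.
Step by step:
`a = [9, 3, 7]` → a = [9, 3, 7]
`b = a.copy()` → b = [9, 3, 7]
`a.append(591)` → a = [9, 3, 7, 591]
`print(a)` → prints [9, 3, 7, 591]
`print(b)` → prints [9, 3, 7]

Answer:
[9, 3, 7, 591]
[9, 3, 7]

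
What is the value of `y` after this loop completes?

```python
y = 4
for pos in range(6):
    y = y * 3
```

Multiply by 3, 6 times: 4 * 3^6 = 2916
`y` takes the values: 4 → 12 → 36 → 108 → 324 → 972 → 2916

Answer: 2916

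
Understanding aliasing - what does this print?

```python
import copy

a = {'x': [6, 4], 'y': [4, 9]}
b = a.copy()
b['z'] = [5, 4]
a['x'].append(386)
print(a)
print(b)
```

Key concept: shallow copy of dict with mutable values.
Step by step:
`a = {'x': [6, 4], 'y': [4, 9]}` → a = {'x': [6, 4], 'y': [4, 9]}
`b = a.copy()` → b = {'x': [6, 4], 'y': [4, 9]}
`b['z'] = [5, 4]` → b = {'x': [6, 4], 'y': [4, 9], 'z': [5, 4]}
`a['x'].append(386)` → a = {'x': [6, 4, 386], 'y': [4, 9]}; b = {'x': [6, 4, 386], 'y': [4, 9], 'z': [5, 4]}
`print(a)` → prints {'x': [6, 4, 386], 'y': [4, 9]}
`print(b)` → prints {'x': [6, 4, 386], 'y': [4, 9], 'z': [5, 4]}

Answer:
{'x': [6, 4, 386], 'y': [4, 9]}
{'x': [6, 4, 386], 'y': [4, 9], 'z': [5, 4]}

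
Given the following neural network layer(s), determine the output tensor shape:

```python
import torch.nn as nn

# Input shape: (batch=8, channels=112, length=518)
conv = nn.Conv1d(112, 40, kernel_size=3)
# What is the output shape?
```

Input: (8, 112, 518) -> Output: (8, 40, 516)

Answer: (8, 40, 516)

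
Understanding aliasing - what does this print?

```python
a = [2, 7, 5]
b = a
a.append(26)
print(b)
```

Key concept: basic list aliasing.
Step by step:
`a = [2, 7, 5]` → a = [2, 7, 5]
`b = a` → b = [2, 7, 5] (same object as a)
`a.append(26)` → a = [2, 7, 5, 26] (same object as b); b = [2, 7, 5, 26] (same object as a)
`print(b)` → prints [2, 7, 5, 26]

Answer: [2, 7, 5, 26]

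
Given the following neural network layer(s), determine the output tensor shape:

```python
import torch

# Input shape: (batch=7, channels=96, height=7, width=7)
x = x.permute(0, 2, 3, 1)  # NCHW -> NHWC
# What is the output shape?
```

Input: (7, 96, 7, 7) -> Output: (7, 7, 7, 96)

Answer: (7, 7, 7, 96)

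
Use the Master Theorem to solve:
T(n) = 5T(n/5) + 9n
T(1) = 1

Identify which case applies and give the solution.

a=5, b=5, f(n)=9n. log_5(5) = 1. Since c=1 = 1, Case 2 applies: T(n) = Θ(n^log_b(a) · log n) = O(n log n).

Answer: O(n log n) - Case 2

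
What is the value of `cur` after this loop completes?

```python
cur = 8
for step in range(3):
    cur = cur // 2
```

Halve 3 times: 8 // 2^3 = 1
`cur` takes the values: 8 → 4 → 2 → 1

Answer: 1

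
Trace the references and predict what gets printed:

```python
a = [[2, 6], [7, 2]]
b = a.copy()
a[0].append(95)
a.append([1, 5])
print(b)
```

Key concept: shallow copy with nested lists.
Step by step:
`a = [[2, 6], [7, 2]]` → a = [[2, 6], [7, 2]]
`b = a.copy()` → b = [[2, 6], [7, 2]]
`a[0].append(95)` → a = [[2, 6, 95], [7, 2]]; b = [[2, 6, 95], [7, 2]]
`a.append([1, 5])` → a = [[2, 6, 95], [7, 2], [1, 5]]
`print(b)` → prints [[2, 6, 95], [7, 2]]

Answer: [[2, 6, 95], [7, 2]]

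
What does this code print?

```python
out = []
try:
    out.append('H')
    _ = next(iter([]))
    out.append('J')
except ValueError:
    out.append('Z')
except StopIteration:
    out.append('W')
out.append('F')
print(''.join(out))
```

Execution trace: 'H' (try body) → 'W' (except StopIteration) → 'F' (after the try/except). Output: HWF

Answer: HWF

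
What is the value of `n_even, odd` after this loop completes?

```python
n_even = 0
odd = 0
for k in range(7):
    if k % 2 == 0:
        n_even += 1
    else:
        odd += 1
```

Count evens and odds in range(7)
`n_even, odd` takes the values: (0, 0) → (1, 0) → (1, 1) → (2, 1) → (2, 2) → (3, 2) → (3, 3) → (4, 3)

Answer: 4, 3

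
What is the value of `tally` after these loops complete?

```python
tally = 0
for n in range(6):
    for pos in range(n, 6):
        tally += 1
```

Upper triangle: 6 + 5 + ... + 1
`tally` takes the values: 0 → 1 → 2 → 3 → 4 → 5 → 6 → 7 → 8 → 9 → 10 → 11 → 12 → 13 → 14 → 15 → 16 → 17 → 18 → 19 → 20 → 21

Answer: 21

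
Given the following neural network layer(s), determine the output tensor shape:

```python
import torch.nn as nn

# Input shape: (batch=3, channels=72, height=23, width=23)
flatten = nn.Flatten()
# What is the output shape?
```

Input: (3, 72, 23, 23) -> Output: (3, 38088)

Answer: (3, 38088)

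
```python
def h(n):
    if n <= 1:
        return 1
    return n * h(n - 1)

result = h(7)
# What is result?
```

h(7) = 7 * 6 * 5 * 4 * 3 * 2 * 1 = 5040

Answer: 5040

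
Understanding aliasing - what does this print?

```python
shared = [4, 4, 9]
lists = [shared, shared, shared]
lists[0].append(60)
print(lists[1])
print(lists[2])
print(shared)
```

Key concept: list of same reference.
Step by step:
`shared = [4, 4, 9]` → shared = [4, 4, 9]
`lists = [shared, shared, shared]` → lists = [[4, 4, 9], [4, 4, 9], [4, 4, 9]]
`lists[0].append(60)` → shared = [4, 4, 9, 60]; lists = [[4, 4, 9, 60], [4, 4, 9, 60], [4, 4, 9, 60]]
`print(lists[1])` → prints [4, 4, 9, 60]
`print(lists[2])` → prints [4, 4, 9, 60]
`print(shared)` → prints [4, 4, 9, 60]

Answer:
[4, 4, 9, 60]
[4, 4, 9, 60]
[4, 4, 9, 60]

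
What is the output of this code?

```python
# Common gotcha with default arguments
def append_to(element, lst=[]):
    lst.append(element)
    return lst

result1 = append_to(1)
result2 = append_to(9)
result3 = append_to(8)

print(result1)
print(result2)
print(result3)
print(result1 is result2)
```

Key concept: mutable default argument gotcha.
Step by step:
`result1 = append_to(1)` → result1 = [1]
`result2 = append_to(9)` → result1 = [1, 9] (same object as result2); result2 = [1, 9] (same object as result1)
`result3 = append_to(8)` → result1 = [1, 9, 8] (same object as result2, result3); result2 = [1, 9, 8] (same object as result1, result3); result3 = [1, 9, 8] (same object as result1, result2)
`print(result1)` → prints [1, 9, 8]
`print(result2)` → prints [1, 9, 8]
`print(result3)` → prints [1, 9, 8]
`print(result1 is result2)` → prints True

Answer:
[1, 9, 8]
[1, 9, 8]
[1, 9, 8]
True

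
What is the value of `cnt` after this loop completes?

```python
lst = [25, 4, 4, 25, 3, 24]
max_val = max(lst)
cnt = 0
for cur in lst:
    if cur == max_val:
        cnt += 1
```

Count of max value 25 in [25, 4, 4, 25, 3, 24]
`cnt` takes the values: 0 → 1 → 2

Answer: 2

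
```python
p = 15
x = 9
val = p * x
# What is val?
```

Trace:
`p = 15` → p = 15
`x = 9` → x = 9
`val = p * x` → val = 135
So val = 135

Answer: 135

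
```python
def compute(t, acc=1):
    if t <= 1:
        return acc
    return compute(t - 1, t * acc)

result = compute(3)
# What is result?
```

Accumulator trace (n, acc): (3, 1) -> (2, 3) -> (1, 6) -> return 6

Answer: 6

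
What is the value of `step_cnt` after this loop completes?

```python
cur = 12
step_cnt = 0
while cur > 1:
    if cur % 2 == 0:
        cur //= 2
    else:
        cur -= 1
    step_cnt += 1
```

Steps to reduce 12 to 1
`step_cnt` takes the values: 0 → 1 → 2 → 3 → 4

Answer: 4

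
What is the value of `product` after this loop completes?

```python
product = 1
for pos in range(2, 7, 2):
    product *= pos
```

Product of even numbers 2 to 6
`product` takes the values: 1 → 2 → 8 → 48

Answer: 48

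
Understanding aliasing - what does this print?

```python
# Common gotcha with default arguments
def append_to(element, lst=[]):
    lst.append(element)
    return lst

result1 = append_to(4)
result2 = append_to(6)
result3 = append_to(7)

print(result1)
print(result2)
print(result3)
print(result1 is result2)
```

Key concept: mutable default argument gotcha.
Step by step:
`result1 = append_to(4)` → result1 = [4]
`result2 = append_to(6)` → result1 = [4, 6] (same object as result2); result2 = [4, 6] (same object as result1)
`result3 = append_to(7)` → result1 = [4, 6, 7] (same object as result2, result3); result2 = [4, 6, 7] (same object as result1, result3); result3 = [4, 6, 7] (same object as result1, result2)
`print(result1)` → prints [4, 6, 7]
`print(result2)` → prints [4, 6, 7]
`print(result3)` → prints [4, 6, 7]
`print(result1 is result2)` → prints True

Answer:
[4, 6, 7]
[4, 6, 7]
[4, 6, 7]
True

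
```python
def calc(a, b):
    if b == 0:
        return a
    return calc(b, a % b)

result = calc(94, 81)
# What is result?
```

calc(94, 81) -> calc(81, 13) -> calc(13, 3) -> calc(3, 1) -> calc(1, 0) -> 1

Answer: 1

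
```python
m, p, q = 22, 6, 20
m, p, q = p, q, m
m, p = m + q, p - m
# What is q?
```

Trace:
`m, p, q = 22, 6, 20` → m = 22; p = 6; q = 20
`m, p, q = p, q, m` → m = 6; p = 20; q = 22
`m, p = m + q, p - m` → m = 28; p = 14
So q = 22

Answer: 22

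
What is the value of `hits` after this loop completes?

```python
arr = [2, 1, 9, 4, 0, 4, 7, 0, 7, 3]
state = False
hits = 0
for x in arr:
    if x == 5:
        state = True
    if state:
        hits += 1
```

Count elements after first 5 in [2, 1, 9, 4, 0, 4, 7, 0, 7, 3]
`hits` takes the values: 0

Answer: 0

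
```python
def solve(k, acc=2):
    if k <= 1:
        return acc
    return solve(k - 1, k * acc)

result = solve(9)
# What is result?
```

Accumulator trace (n, acc): (9, 2) -> (8, 18) -> (7, 144) -> (6, 1008) -> (5, 6048) -> (4, 30240) -> (3, 120960) -> (2, 362880) -> (1, 725760) -> return 725760

Answer: 725760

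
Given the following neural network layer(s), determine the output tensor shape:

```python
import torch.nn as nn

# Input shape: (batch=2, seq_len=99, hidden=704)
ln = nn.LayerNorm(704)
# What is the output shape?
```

Input: (2, 99, 704) -> Output: (2, 99, 704)

Answer: (2, 99, 704)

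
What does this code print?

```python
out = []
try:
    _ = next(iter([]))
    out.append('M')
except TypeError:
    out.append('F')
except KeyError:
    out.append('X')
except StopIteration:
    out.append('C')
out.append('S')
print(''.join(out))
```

Execution trace: 'C' (except StopIteration) → 'S' (after the try/except). Output: CS

Answer: CS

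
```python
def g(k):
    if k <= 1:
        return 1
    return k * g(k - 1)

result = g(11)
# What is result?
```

g(11) = 11 * 10 * 9 * 8 * 7 * 6 * 5 * 4 * 3 * 2 * 1 = 39916800

Answer: 39916800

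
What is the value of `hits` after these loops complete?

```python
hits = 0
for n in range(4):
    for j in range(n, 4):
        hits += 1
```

Upper triangle: 4 + 3 + ... + 1
`hits` takes the values: 0 → 1 → 2 → 3 → 4 → 5 → 6 → 7 → 8 → 9 → 10

Answer: 10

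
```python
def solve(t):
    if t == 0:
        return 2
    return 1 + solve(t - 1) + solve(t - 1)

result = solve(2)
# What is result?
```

solve(t) = 1 + 2·solve(t-1), solve(0)=2. Closed form: (2+1)·2^2 - 1 = 11.

Answer: 11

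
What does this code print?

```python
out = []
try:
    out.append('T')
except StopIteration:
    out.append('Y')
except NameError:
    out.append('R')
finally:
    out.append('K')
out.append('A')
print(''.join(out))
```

Execution trace: 'T' (try body, no exception) → 'K' (finally) → 'A' (after the try/except). Output: TKA

Answer: TKA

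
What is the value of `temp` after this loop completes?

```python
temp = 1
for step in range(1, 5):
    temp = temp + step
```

Start at 1, add 1 through 4
`temp` takes the values: 1 → 2 → 4 → 7 → 11

Answer: 11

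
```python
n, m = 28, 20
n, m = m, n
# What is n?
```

Trace:
`n, m = 28, 20` → n = 28; m = 20
`n, m = m, n` → n = 20; m = 28
So n = 20

Answer: 20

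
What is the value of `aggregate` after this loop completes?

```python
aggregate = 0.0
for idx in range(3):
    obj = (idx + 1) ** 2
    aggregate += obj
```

Sum of squared losses 1² + 2² + ... + 3²
`aggregate` takes the values: 0.0 → 1.0 → 5.0 → 14.0

Answer: 14.0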